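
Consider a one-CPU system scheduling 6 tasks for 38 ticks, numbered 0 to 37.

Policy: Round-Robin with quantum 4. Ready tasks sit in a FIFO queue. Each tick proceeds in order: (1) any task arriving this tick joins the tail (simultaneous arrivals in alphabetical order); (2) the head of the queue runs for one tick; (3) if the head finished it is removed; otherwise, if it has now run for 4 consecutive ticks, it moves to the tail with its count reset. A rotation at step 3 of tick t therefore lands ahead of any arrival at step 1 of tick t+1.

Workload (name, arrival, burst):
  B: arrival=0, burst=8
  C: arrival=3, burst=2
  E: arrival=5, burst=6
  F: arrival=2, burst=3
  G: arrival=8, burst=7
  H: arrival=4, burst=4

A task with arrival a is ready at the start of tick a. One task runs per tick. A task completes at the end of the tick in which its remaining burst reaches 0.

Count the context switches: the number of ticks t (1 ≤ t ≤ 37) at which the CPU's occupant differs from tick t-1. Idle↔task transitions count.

t=0: queue=[B] q_used=0 → run B
t=1: queue=[B] q_used=1 → run B
t=2: queue=[B,F] q_used=2 → run B
t=3: queue=[B,F,C] q_used=3 → run B
t=4: queue=[F,C,B,H] q_used=0 → run F
t=5: queue=[F,C,B,H,E] q_used=1 → run F
t=6: queue=[F,C,B,H,E] q_used=2 → run F
t=7: queue=[C,B,H,E] q_used=0 → run C
t=8: queue=[C,B,H,E,G] q_used=1 → run C
t=9: queue=[B,H,E,G] q_used=0 → run B
t=10: queue=[B,H,E,G] q_used=1 → run B
t=11: queue=[B,H,E,G] q_used=2 → run B
t=12: queue=[B,H,E,G] q_used=3 → run B
t=13: queue=[H,E,G] q_used=0 → run H
t=14: queue=[H,E,G] q_used=1 → run H
t=15: queue=[H,E,G] q_used=2 → run H
t=16: queue=[H,E,G] q_used=3 → run H
t=17: queue=[E,G] q_used=0 → run E
t=18: queue=[E,G] q_used=1 → run E
t=19: queue=[E,G] q_used=2 → run E
t=20: queue=[E,G] q_used=3 → run E
t=21: queue=[G,E] q_used=0 → run G
t=22: queue=[G,E] q_used=1 → run G
t=23: queue=[G,E] q_used=2 → run G
t=24: queue=[G,E] q_used=3 → run G
t=25: queue=[E,G] q_used=0 → run E
t=26: queue=[E,G] q_used=1 → run E
t=27: queue=[G] q_used=0 → run G
t=28: queue=[G] q_used=1 → run G
t=29: queue=[G] q_used=2 → run G
t=30: (idle)
t=31: (idle)
t=32: (idle)
t=33: (idle)
t=34: (idle)
t=35: (idle)
t=36: (idle)
t=37: (idle)

context switches = 9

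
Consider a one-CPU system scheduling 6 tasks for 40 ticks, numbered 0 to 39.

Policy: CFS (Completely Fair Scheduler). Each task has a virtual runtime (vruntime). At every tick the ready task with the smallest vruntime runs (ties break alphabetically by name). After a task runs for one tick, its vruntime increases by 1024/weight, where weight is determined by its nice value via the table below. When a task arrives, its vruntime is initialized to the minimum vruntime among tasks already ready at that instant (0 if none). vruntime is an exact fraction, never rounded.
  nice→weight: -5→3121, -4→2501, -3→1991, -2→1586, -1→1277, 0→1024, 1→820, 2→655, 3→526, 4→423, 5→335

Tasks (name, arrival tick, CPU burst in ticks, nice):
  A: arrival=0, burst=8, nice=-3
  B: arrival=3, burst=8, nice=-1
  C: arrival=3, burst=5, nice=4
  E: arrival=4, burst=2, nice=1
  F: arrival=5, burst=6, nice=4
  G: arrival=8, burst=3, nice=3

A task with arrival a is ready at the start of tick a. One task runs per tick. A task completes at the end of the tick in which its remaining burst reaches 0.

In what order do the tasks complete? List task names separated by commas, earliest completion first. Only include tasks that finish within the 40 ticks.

t=0: vr[A=0] → run A
t=1: vr[A=1024/1991] → run A
t=2: vr[A=2048/1991] → run A
t=3: vr[A=3072/1991 B=3072/1991 C=3072/1991] → run A
t=4: vr[A=4096/1991 B=3072/1991 C=3072/1991 E=3072/1991] → run B
t=5: vr[A=4096/1991 B=5961728/2542507 C=3072/1991 E=3072/1991 F=3072/1991] → run C
t=6: vr[A=4096/1991 B=5961728/2542507 C=3338240/842193 E=3072/1991 F=3072/1991] → run E
t=7: vr[A=4096/1991 B=5961728/2542507 C=3338240/842193 E=1139456/408155 F=3072/1991] → run F
t=8: vr[A=4096/1991 B=5961728/2542507 C=3338240/842193 E=1139456/408155 F=3338240/842193 G=4096/1991] → run A
t=9: vr[A=5120/1991 B=5961728/2542507 C=3338240/842193 E=1139456/408155 F=3338240/842193 G=4096/1991] → run G
t=10: vr[A=5120/1991 B=5961728/2542507 C=3338240/842193 E=1139456/408155 F=3338240/842193 G=2096640/523633] → run B
t=11: vr[A=5120/1991 B=8000512/2542507 C=3338240/842193 E=1139456/408155 F=3338240/842193 G=2096640/523633] → run A
t=12: vr[A=6144/1991 B=8000512/2542507 C=3338240/842193 E=1139456/408155 F=3338240/842193 G=2096640/523633] → run E
t=13: vr[A=6144/1991 B=8000512/2542507 C=3338240/842193 F=3338240/842193 G=2096640/523633] → run A
t=14: vr[A=7168/1991 B=8000512/2542507 C=3338240/842193 F=3338240/842193 G=2096640/523633] → run B
t=15: vr[A=7168/1991 B=10039296/2542507 C=3338240/842193 F=3338240/842193 G=2096640/523633] → run A
t=16: vr[B=10039296/2542507 C=3338240/842193 F=3338240/842193 G=2096640/523633] → run B
t=17: vr[B=12078080/2542507 C=3338240/842193 F=3338240/842193 G=2096640/523633] → run C
t=18: vr[B=12078080/2542507 C=5377024/842193 F=3338240/842193 G=2096640/523633] → run F
t=19: vr[B=12078080/2542507 C=5377024/842193 F=5377024/842193 G=2096640/523633] → run G
t=20: vr[B=12078080/2542507 C=5377024/842193 F=5377024/842193 G=3116032/523633] → run B
t=21: vr[B=14116864/2542507 C=5377024/842193 F=5377024/842193 G=3116032/523633] → run B
t=22: vr[B=16155648/2542507 C=5377024/842193 F=5377024/842193 G=3116032/523633] → run G
t=23: vr[B=16155648/2542507 C=5377024/842193 F=5377024/842193] → run B
t=24: vr[B=18194432/2542507 C=5377024/842193 F=5377024/842193] → run C
t=25: vr[B=18194432/2542507 C=2471936/280731 F=5377024/842193] → run F
t=26: vr[B=18194432/2542507 C=2471936/280731 F=2471936/280731] → run B
t=27: vr[C=2471936/280731 F=2471936/280731] → run C
t=28: vr[C=9454592/842193 F=2471936/280731] → run F
t=29: vr[C=9454592/842193 F=9454592/842193] → run C
t=30: vr[F=9454592/842193] → run F
t=31: vr[F=11493376/842193] → run F
t=32: (idle)
t=33: (idle)
t=34: (idle)
t=35: (idle)
t=36: (idle)
t=37: (idle)
t=38: (idle)
t=39: (idle)

completion order = E, A, G, B, C, F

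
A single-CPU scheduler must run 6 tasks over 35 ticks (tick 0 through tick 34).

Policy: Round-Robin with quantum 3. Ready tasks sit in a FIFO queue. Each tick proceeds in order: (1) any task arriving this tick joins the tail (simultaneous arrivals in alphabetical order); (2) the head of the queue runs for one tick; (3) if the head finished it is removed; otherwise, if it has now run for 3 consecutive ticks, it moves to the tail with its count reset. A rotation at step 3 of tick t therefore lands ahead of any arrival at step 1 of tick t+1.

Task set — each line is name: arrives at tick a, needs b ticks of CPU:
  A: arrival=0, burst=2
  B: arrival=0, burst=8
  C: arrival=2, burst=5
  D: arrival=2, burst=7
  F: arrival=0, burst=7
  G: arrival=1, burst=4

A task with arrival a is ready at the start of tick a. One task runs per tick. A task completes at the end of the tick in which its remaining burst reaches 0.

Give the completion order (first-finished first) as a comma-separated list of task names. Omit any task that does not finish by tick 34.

completion order = A, G, C, B, F, D

t=0: queue=[A,B,F] q_used=0 → run A
t=1: queue=[A,B,F,G] q_used=1 → run A
t=2: queue=[B,F,G,C,D] q_used=0 → run B
t=3: queue=[B,F,G,C,D] q_used=1 → run B
t=4: queue=[B,F,G,C,D] q_used=2 → run B
t=5: queue=[F,G,C,D,B] q_used=0 → run F
t=6: queue=[F,G,C,D,B] q_used=1 → run F
t=7: queue=[F,G,C,D,B] q_used=2 → run F
t=8: queue=[G,C,D,B,F] q_used=0 → run G
t=9: queue=[G,C,D,B,F] q_used=1 → run G
t=10: queue=[G,C,D,B,F] q_used=2 → run G
t=11: queue=[C,D,B,F,G] q_used=0 → run C
t=12: queue=[C,D,B,F,G] q_used=1 → run C
t=13: queue=[C,D,B,F,G] q_used=2 → run C
t=14: queue=[D,B,F,G,C] q_used=0 → run D
t=15: queue=[D,B,F,G,C] q_used=1 → run D
t=16: queue=[D,B,F,G,C] q_used=2 → run D
t=17: queue=[B,F,G,C,D] q_used=0 → run B
t=18: queue=[B,F,G,C,D] q_used=1 → run B
t=19: queue=[B,F,G,C,D] q_used=2 → run B
t=20: queue=[F,G,C,D,B] q_used=0 → run F
t=21: queue=[F,G,C,D,B] q_used=1 → run F
t=22: queue=[F,G,C,D,B] q_used=2 → run F
t=23: queue=[G,C,D,B,F] q_used=0 → run G
t=24: queue=[C,D,B,F] q_used=0 → run C
t=25: queue=[C,D,B,F] q_used=1 → run C
t=26: queue=[D,B,F] q_used=0 → run D
t=27: queue=[D,B,F] q_used=1 → run D
t=28: queue=[D,B,F] q_used=2 → run D
t=29: queue=[B,F,D] q_used=0 → run B
t=30: queue=[B,F,D] q_used=1 → run B
t=31: queue=[F,D] q_used=0 → run F
t=32: queue=[D] q_used=0 → run D
t=33: (idle)
t=34: (idle)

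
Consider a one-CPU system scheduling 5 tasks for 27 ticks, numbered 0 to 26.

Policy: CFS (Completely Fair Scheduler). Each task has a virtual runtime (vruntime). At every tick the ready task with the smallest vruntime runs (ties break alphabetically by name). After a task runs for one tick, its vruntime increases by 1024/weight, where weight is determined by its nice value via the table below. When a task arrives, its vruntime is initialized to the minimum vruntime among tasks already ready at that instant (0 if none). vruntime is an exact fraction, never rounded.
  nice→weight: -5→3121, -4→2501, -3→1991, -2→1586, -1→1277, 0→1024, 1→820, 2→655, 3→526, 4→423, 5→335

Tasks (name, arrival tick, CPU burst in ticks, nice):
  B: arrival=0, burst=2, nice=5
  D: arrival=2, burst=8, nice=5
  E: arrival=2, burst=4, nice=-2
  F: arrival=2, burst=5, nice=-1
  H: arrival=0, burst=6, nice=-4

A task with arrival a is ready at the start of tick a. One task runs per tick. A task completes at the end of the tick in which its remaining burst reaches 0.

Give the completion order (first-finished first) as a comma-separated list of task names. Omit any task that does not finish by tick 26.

t=0: vr[B=0 H=0] → run B
t=1: vr[B=1024/335 H=0] → run H
t=2: vr[B=1024/335 D=1024/2501 E=1024/2501 F=1024/2501 H=1024/2501] → run D
t=3: vr[B=1024/335 D=2904064/837835 E=1024/2501 F=1024/2501 H=1024/2501] → run E
t=4: vr[B=1024/335 D=2904064/837835 E=34304/32513 F=1024/2501 H=1024/2501] → run F
t=5: vr[B=1024/335 D=2904064/837835 E=34304/32513 F=3868672/3193777 H=1024/2501] → run H
t=6: vr[B=1024/335 D=2904064/837835 E=34304/32513 F=3868672/3193777 H=2048/2501] → run H
t=7: vr[B=1024/335 D=2904064/837835 E=34304/32513 F=3868672/3193777 H=3072/2501] → run E
t=8: vr[B=1024/335 D=2904064/837835 E=55296/32513 F=3868672/3193777 H=3072/2501] → run F
t=9: vr[B=1024/335 D=2904064/837835 E=55296/32513 F=6429696/3193777 H=3072/2501] → run H
t=10: vr[B=1024/335 D=2904064/837835 E=55296/32513 F=6429696/3193777 H=4096/2501] → run H
t=11: vr[B=1024/335 D=2904064/837835 E=55296/32513 F=6429696/3193777 H=5120/2501] → run E
t=12: vr[B=1024/335 D=2904064/837835 E=76288/32513 F=6429696/3193777 H=5120/2501] → run F
t=13: vr[B=1024/335 D=2904064/837835 E=76288/32513 F=8990720/3193777 H=5120/2501] → run H
t=14: vr[B=1024/335 D=2904064/837835 E=76288/32513 F=8990720/3193777] → run E
t=15: vr[B=1024/335 D=2904064/837835 F=8990720/3193777] → run F
t=16: vr[B=1024/335 D=2904064/837835 F=11551744/3193777] → run B
t=17: vr[D=2904064/837835 F=11551744/3193777] → run D
t=18: vr[D=5465088/837835 F=11551744/3193777] → run F
t=19: vr[D=5465088/837835] → run D
t=20: vr[D=8026112/837835] → run D
t=21: vr[D=10587136/837835] → run D
t=22: vr[D=2629632/167567] → run D
t=23: vr[D=15709184/837835] → run D
t=24: vr[D=18270208/837835] → run D
t=25: (idle)
t=26: (idle)

completion order = H, E, B, F, D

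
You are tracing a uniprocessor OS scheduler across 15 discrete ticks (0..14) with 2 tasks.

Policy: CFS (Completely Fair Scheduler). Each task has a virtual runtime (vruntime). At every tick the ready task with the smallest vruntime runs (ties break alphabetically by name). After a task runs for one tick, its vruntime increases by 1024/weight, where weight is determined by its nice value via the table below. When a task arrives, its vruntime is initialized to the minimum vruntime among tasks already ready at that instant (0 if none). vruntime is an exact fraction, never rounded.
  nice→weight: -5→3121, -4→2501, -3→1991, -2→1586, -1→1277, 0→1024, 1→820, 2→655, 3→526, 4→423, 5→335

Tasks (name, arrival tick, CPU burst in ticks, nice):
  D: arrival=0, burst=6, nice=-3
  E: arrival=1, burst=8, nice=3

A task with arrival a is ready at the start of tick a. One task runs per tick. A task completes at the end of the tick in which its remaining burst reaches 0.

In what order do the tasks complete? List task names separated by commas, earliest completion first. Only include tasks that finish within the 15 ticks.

completion order = D, E

t=0: vr[D=0] → run D
t=1: vr[D=1024/1991 E=1024/1991] → run D
t=2: vr[D=2048/1991 E=1024/1991] → run E
t=3: vr[D=2048/1991 E=1288704/523633] → run D
t=4: vr[D=3072/1991 E=1288704/523633] → run D
t=5: vr[D=4096/1991 E=1288704/523633] → run D
t=6: vr[D=5120/1991 E=1288704/523633] → run E
t=7: vr[D=5120/1991 E=2308096/523633] → run D
t=8: vr[E=2308096/523633] → run E
t=9: vr[E=3327488/523633] → run E
t=10: vr[E=4346880/523633] → run E
t=11: vr[E=5366272/523633] → run E
t=12: vr[E=6385664/523633] → run E
t=13: vr[E=7405056/523633] → run E
t=14: (idle)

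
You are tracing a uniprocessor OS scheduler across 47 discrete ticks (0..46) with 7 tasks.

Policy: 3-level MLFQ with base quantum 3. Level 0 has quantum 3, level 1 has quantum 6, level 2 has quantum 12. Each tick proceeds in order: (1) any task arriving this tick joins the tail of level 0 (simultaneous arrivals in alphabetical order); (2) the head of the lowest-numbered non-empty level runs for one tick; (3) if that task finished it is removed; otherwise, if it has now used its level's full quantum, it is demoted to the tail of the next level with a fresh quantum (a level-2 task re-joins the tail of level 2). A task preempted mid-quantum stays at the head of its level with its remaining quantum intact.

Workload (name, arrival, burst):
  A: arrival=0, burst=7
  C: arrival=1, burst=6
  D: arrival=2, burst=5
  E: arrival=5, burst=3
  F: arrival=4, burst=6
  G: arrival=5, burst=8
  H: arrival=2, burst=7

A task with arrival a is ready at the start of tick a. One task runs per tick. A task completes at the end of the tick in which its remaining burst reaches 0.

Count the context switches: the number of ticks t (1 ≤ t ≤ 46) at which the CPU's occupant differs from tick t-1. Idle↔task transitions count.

context switches = 13

t=0: L0/L1/L2 = A/-/- → run A
t=1: L0/L1/L2 = AC/-/- → run A
t=2: L0/L1/L2 = ACDH/-/- → run A
t=3: L0/L1/L2 = CDH/A/- → run C
t=4: L0/L1/L2 = CDHF/A/- → run C
t=5: L0/L1/L2 = CDHFEG/A/- → run C
t=6: L0/L1/L2 = DHFEG/AC/- → run D
t=7: L0/L1/L2 = DHFEG/AC/- → run D
t=8: L0/L1/L2 = DHFEG/AC/- → run D
t=9: L0/L1/L2 = HFEG/ACD/- → run H
t=10: L0/L1/L2 = HFEG/ACD/- → run H
t=11: L0/L1/L2 = HFEG/ACD/- → run H
t=12: L0/L1/L2 = FEG/ACDH/- → run F
t=13: L0/L1/L2 = FEG/ACDH/- → run F
t=14: L0/L1/L2 = FEG/ACDH/- → run F
t=15: L0/L1/L2 = EG/ACDHF/- → run E
t=16: L0/L1/L2 = EG/ACDHF/- → run E
t=17: L0/L1/L2 = EG/ACDHF/- → run E
t=18: L0/L1/L2 = G/ACDHF/- → run G
t=19: L0/L1/L2 = G/ACDHF/- → run G
t=20: L0/L1/L2 = G/ACDHF/- → run G
t=21: L0/L1/L2 = -/ACDHFG/- → run A
t=22: L0/L1/L2 = -/ACDHFG/- → run A
t=23: L0/L1/L2 = -/ACDHFG/- → run A
t=24: L0/L1/L2 = -/ACDHFG/- → run A
t=25: L0/L1/L2 = -/CDHFG/- → run C
t=26: L0/L1/L2 = -/CDHFG/- → run C
t=27: L0/L1/L2 = -/CDHFG/- → run C
t=28: L0/L1/L2 = -/DHFG/- → run D
t=29: L0/L1/L2 = -/DHFG/- → run D
t=30: L0/L1/L2 = -/HFG/- → run H
t=31: L0/L1/L2 = -/HFG/- → run H
t=32: L0/L1/L2 = -/HFG/- → run H
t=33: L0/L1/L2 = -/HFG/- → run H
t=34: L0/L1/L2 = -/FG/- → run F
t=35: L0/L1/L2 = -/FG/- → run F
t=36: L0/L1/L2 = -/FG/- → run F
t=37: L0/L1/L2 = -/G/- → run G
t=38: L0/L1/L2 = -/G/- → run G
t=39: L0/L1/L2 = -/G/- → run G
t=40: L0/L1/L2 = -/G/- → run G
t=41: L0/L1/L2 = -/G/- → run G
t=42: (idle)
t=43: (idle)
t=44: (idle)
t=45: (idle)
t=46: (idle)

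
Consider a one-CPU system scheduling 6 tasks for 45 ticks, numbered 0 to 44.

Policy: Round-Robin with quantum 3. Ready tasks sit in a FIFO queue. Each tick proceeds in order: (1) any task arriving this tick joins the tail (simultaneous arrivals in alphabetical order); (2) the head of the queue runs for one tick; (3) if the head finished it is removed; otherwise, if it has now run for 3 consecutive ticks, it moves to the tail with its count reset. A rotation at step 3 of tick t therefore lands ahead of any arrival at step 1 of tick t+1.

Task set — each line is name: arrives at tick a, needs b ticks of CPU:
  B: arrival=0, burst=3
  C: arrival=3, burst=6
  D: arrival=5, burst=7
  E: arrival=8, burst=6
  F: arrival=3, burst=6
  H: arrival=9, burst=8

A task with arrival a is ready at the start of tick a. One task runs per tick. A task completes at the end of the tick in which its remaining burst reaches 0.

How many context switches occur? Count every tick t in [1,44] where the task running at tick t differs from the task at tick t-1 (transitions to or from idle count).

context switches = 13

t=0: queue=[B] q_used=0 → run B
t=1: queue=[B] q_used=1 → run B
t=2: queue=[B] q_used=2 → run B
t=3: queue=[C,F] q_used=0 → run C
t=4: queue=[C,F] q_used=1 → run C
t=5: queue=[C,F,D] q_used=2 → run C
t=6: queue=[F,D,C] q_used=0 → run F
t=7: queue=[F,D,C] q_used=1 → run F
t=8: queue=[F,D,C,E] q_used=2 → run F
t=9: queue=[D,C,E,F,H] q_used=0 → run D
t=10: queue=[D,C,E,F,H] q_used=1 → run D
t=11: queue=[D,C,E,F,H] q_used=2 → run D
t=12: queue=[C,E,F,H,D] q_used=0 → run C
t=13: queue=[C,E,F,H,D] q_used=1 → run C
t=14: queue=[C,E,F,H,D] q_used=2 → run C
t=15: queue=[E,F,H,D] q_used=0 → run E
t=16: queue=[E,F,H,D] q_used=1 → run E
t=17: queue=[E,F,H,D] q_used=2 → run E
t=18: queue=[F,H,D,E] q_used=0 → run F
t=19: queue=[F,H,D,E] q_used=1 → run F
t=20: queue=[F,H,D,E] q_used=2 → run F
t=21: queue=[H,D,E] q_used=0 → run H
t=22: queue=[H,D,E] q_used=1 → run H
t=23: queue=[H,D,E] q_used=2 → run H
t=24: queue=[D,E,H] q_used=0 → run D
t=25: queue=[D,E,H] q_used=1 → run D
t=26: queue=[D,E,H] q_used=2 → run D
t=27: queue=[E,H,D] q_used=0 → run E
t=28: queue=[E,H,D] q_used=1 → run E
t=29: queue=[E,H,D] q_used=2 → run E
t=30: queue=[H,D] q_used=0 → run H
t=31: queue=[H,D] q_used=1 → run H
t=32: queue=[H,D] q_used=2 → run H
t=33: queue=[D,H] q_used=0 → run D
t=34: queue=[H] q_used=0 → run H
t=35: queue=[H] q_used=1 → run H
t=36: (idle)
t=37: (idle)
t=38: (idle)
t=39: (idle)
t=40: (idle)
t=41: (idle)
t=42: (idle)
t=43: (idle)
t=44: (idle)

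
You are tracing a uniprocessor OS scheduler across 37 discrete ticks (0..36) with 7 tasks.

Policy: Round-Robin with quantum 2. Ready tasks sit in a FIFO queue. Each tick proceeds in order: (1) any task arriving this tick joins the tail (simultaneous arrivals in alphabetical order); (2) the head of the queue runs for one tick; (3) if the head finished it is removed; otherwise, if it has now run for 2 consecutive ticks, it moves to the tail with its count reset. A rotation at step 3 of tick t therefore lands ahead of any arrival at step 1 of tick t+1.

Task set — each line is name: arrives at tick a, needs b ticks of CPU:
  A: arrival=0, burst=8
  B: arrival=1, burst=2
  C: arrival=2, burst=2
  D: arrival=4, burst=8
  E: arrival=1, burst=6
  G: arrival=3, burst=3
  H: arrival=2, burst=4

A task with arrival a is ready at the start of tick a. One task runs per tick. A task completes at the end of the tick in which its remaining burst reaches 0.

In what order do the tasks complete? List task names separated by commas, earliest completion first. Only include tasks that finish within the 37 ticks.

t=0: queue=[A] q_used=0 → run A
t=1: queue=[A,B,E] q_used=1 → run A
t=2: queue=[B,E,A,C,H] q_used=0 → run B
t=3: queue=[B,E,A,C,H,G] q_used=1 → run B
t=4: queue=[E,A,C,H,G,D] q_used=0 → run E
t=5: queue=[E,A,C,H,G,D] q_used=1 → run E
t=6: queue=[A,C,H,G,D,E] q_used=0 → run A
t=7: queue=[A,C,H,G,D,E] q_used=1 → run A
t=8: queue=[C,H,G,D,E,A] q_used=0 → run C
t=9: queue=[C,H,G,D,E,A] q_used=1 → run C
t=10: queue=[H,G,D,E,A] q_used=0 → run H
t=11: queue=[H,G,D,E,A] q_used=1 → run H
t=12: queue=[G,D,E,A,H] q_used=0 → run G
t=13: queue=[G,D,E,A,H] q_used=1 → run G
t=14: queue=[D,E,A,H,G] q_used=0 → run D
t=15: queue=[D,E,A,H,G] q_used=1 → run D
t=16: queue=[E,A,H,G,D] q_used=0 → run E
t=17: queue=[E,A,H,G,D] q_used=1 → run E
t=18: queue=[A,H,G,D,E] q_used=0 → run A
t=19: queue=[A,H,G,D,E] q_used=1 → run A
t=20: queue=[H,G,D,E,A] q_used=0 → run H
t=21: queue=[H,G,D,E,A] q_used=1 → run H
t=22: queue=[G,D,E,A] q_used=0 → run G
t=23: queue=[D,E,A] q_used=0 → run D
t=24: queue=[D,E,A] q_used=1 → run D
t=25: queue=[E,A,D] q_used=0 → run E
t=26: queue=[E,A,D] q_used=1 → run E
t=27: queue=[A,D] q_used=0 → run A
t=28: queue=[A,D] q_used=1 → run A
t=29: queue=[D] q_used=0 → run D
t=30: queue=[D] q_used=1 → run D
t=31: queue=[D] q_used=0 → run D
t=32: queue=[D] q_used=1 → run D
t=33: (idle)
t=34: (idle)
t=35: (idle)
t=36: (idle)

completion order = B, C, H, G, E, A, D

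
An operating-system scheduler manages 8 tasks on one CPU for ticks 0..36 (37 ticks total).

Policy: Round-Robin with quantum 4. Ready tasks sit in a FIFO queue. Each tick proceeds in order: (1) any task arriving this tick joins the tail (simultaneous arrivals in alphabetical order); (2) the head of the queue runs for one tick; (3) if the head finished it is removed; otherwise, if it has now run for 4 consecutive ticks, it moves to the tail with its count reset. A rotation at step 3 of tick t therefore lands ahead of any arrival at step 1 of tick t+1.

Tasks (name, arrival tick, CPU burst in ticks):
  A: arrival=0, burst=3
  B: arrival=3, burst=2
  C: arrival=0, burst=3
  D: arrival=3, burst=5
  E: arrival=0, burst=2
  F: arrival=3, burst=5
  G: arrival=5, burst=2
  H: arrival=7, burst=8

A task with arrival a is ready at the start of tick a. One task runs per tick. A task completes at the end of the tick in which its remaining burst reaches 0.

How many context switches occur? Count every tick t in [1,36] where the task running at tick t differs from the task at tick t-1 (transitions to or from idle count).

context switches = 11

t=0: queue=[A,C,E] q_used=0 → run A
t=1: queue=[A,C,E] q_used=1 → run A
t=2: queue=[A,C,E] q_used=2 → run A
t=3: queue=[C,E,B,D,F] q_used=0 → run C
t=4: queue=[C,E,B,D,F] q_used=1 → run C
t=5: queue=[C,E,B,D,F,G] q_used=2 → run C
t=6: queue=[E,B,D,F,G] q_used=0 → run E
t=7: queue=[E,B,D,F,G,H] q_used=1 → run E
t=8: queue=[B,D,F,G,H] q_used=0 → run B
t=9: queue=[B,D,F,G,H] q_used=1 → run B
t=10: queue=[D,F,G,H] q_used=0 → run D
t=11: queue=[D,F,G,H] q_used=1 → run D
t=12: queue=[D,F,G,H] q_used=2 → run D
t=13: queue=[D,F,G,H] q_used=3 → run D
t=14: queue=[F,G,H,D] q_used=0 → run F
t=15: queue=[F,G,H,D] q_used=1 → run F
t=16: queue=[F,G,H,D] q_used=2 → run F
t=17: queue=[F,G,H,D] q_used=3 → run F
t=18: queue=[G,H,D,F] q_used=0 → run G
t=19: queue=[G,H,D,F] q_used=1 → run G
t=20: queue=[H,D,F] q_used=0 → run H
t=21: queue=[H,D,F] q_used=1 → run H
t=22: queue=[H,D,F] q_used=2 → run H
t=23: queue=[H,D,F] q_used=3 → run H
t=24: queue=[D,F,H] q_used=0 → run D
t=25: queue=[F,H] q_used=0 → run F
t=26: queue=[H] q_used=0 → run H
t=27: queue=[H] q_used=1 → run H
t=28: queue=[H] q_used=2 → run H
t=29: queue=[H] q_used=3 → run H
t=30: (idle)
t=31: (idle)
t=32: (idle)
t=33: (idle)
t=34: (idle)
t=35: (idle)
t=36: (idle)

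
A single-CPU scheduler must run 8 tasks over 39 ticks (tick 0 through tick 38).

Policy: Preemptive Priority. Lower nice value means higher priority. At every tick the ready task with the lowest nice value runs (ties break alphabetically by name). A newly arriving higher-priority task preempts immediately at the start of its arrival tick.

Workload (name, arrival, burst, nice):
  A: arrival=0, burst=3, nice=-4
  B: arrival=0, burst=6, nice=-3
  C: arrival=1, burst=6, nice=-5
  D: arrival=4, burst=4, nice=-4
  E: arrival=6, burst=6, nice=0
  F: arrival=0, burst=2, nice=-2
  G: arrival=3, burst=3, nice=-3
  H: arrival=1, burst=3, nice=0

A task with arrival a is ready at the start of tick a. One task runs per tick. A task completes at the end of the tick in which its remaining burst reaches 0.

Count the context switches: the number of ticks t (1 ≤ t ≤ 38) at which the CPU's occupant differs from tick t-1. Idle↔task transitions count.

t=0: ready={A,B,F} → run A
t=1: ready={A,B,C,F,H} → run C
t=2: ready={A,B,C,F,H} → run C
t=3: ready={A,B,C,F,G,H} → run C
t=4: ready={A,B,C,D,F,G,H} → run C
t=5: ready={A,B,C,D,F,G,H} → run C
t=6: ready={A,B,C,D,E,F,G,H} → run C
t=7: ready={A,B,D,E,F,G,H} → run A
t=8: ready={A,B,D,E,F,G,H} → run A
t=9: ready={B,D,E,F,G,H} → run D
t=10: ready={B,D,E,F,G,H} → run D
t=11: ready={B,D,E,F,G,H} → run D
t=12: ready={B,D,E,F,G,H} → run D
t=13: ready={B,E,F,G,H} → run B
t=14: ready={B,E,F,G,H} → run B
t=15: ready={B,E,F,G,H} → run B
t=16: ready={B,E,F,G,H} → run B
t=17: ready={B,E,F,G,H} → run B
t=18: ready={B,E,F,G,H} → run B
t=19: ready={E,F,G,H} → run G
t=20: ready={E,F,G,H} → run G
t=21: ready={E,F,G,H} → run G
t=22: ready={E,F,H} → run F
t=23: ready={E,F,H} → run F
t=24: ready={E,H} → run E
t=25: ready={E,H} → run E
t=26: ready={E,H} → run E
t=27: ready={E,H} → run E
t=28: ready={E,H} → run E
t=29: ready={E,H} → run E
t=30: ready={H} → run H
t=31: ready={H} → run H
t=32: ready={H} → run H
t=33: (idle)
t=34: (idle)
t=35: (idle)
t=36: (idle)
t=37: (idle)
t=38: (idle)

context switches = 9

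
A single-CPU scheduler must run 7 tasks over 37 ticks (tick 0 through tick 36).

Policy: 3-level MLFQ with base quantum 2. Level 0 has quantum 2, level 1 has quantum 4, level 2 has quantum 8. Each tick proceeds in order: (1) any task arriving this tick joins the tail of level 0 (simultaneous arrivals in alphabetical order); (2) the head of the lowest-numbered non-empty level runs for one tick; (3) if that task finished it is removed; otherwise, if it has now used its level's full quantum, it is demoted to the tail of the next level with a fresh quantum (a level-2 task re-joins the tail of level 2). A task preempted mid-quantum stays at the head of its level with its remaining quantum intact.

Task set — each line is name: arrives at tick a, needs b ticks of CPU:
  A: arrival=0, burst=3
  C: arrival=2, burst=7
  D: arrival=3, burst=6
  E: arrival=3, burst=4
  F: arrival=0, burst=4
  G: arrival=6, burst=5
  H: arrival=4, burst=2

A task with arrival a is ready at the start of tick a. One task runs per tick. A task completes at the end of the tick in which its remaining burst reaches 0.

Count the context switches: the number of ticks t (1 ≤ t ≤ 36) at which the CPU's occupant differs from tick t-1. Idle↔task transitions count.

t=0: L0/L1/L2 = AF/-/- → run A
t=1: L0/L1/L2 = AF/-/- → run A
t=2: L0/L1/L2 = FC/A/- → run F
t=3: L0/L1/L2 = FCDE/A/- → run F
t=4: L0/L1/L2 = CDEH/AF/- → run C
t=5: L0/L1/L2 = CDEH/AF/- → run C
t=6: L0/L1/L2 = DEHG/AFC/- → run D
t=7: L0/L1/L2 = DEHG/AFC/- → run D
t=8: L0/L1/L2 = EHG/AFCD/- → run E
t=9: L0/L1/L2 = EHG/AFCD/- → run E
t=10: L0/L1/L2 = HG/AFCDE/- → run H
t=11: L0/L1/L2 = HG/AFCDE/- → run H
t=12: L0/L1/L2 = G/AFCDE/- → run G
t=13: L0/L1/L2 = G/AFCDE/- → run G
t=14: L0/L1/L2 = -/AFCDEG/- → run A
t=15: L0/L1/L2 = -/FCDEG/- → run F
t=16: L0/L1/L2 = -/FCDEG/- → run F
t=17: L0/L1/L2 = -/CDEG/- → run C
t=18: L0/L1/L2 = -/CDEG/- → run C
t=19: L0/L1/L2 = -/CDEG/- → run C
t=20: L0/L1/L2 = -/CDEG/- → run C
t=21: L0/L1/L2 = -/DEG/C → run D
t=22: L0/L1/L2 = -/DEG/C → run D
t=23: L0/L1/L2 = -/DEG/C → run D
t=24: L0/L1/L2 = -/DEG/C → run D
t=25: L0/L1/L2 = -/EG/C → run E
t=26: L0/L1/L2 = -/EG/C → run E
t=27: L0/L1/L2 = -/G/C → run G
t=28: L0/L1/L2 = -/G/C → run G
t=29: L0/L1/L2 = -/G/C → run G
t=30: L0/L1/L2 = -/-/C → run C
t=31: (idle)
t=32: (idle)
t=33: (idle)
t=34: (idle)
t=35: (idle)
t=36: (idle)

context switches = 14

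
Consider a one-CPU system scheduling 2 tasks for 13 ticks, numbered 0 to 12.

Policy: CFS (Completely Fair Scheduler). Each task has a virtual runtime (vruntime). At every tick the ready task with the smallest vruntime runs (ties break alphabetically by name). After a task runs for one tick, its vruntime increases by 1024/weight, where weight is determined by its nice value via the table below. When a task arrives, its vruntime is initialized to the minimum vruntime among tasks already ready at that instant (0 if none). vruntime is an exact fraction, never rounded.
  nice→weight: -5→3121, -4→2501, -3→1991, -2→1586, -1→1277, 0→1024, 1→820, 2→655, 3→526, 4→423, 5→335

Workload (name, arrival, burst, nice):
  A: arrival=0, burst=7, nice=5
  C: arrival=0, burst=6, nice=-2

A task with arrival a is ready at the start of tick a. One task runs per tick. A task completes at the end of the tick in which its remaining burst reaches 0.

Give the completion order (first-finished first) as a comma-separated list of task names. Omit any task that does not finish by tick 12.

completion order = C, A

t=0: vr[A=0 C=0] → run A
t=1: vr[A=1024/335 C=0] → run C
t=2: vr[A=1024/335 C=512/793] → run C
t=3: vr[A=1024/335 C=1024/793] → run C
t=4: vr[A=1024/335 C=1536/793] → run C
t=5: vr[A=1024/335 C=2048/793] → run C
t=6: vr[A=1024/335 C=2560/793] → run A
t=7: vr[A=2048/335 C=2560/793] → run C
t=8: vr[A=2048/335] → run A
t=9: vr[A=3072/335] → run A
t=10: vr[A=4096/335] → run A
t=11: vr[A=1024/67] → run A
t=12: vr[A=6144/335] → run A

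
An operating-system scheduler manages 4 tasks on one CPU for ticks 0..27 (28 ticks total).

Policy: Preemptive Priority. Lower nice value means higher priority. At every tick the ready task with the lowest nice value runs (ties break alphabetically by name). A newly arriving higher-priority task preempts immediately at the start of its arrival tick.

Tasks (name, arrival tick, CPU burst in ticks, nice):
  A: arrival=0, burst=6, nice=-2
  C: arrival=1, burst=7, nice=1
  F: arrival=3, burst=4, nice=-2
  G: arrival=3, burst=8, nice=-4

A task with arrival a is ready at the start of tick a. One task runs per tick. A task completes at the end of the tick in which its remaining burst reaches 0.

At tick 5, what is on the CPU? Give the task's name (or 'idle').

t=0: ready={A} → run A
t=1: ready={A,C} → run A
t=2: ready={A,C} → run A
t=3: ready={A,C,F,G} → run G
t=4: ready={A,C,F,G} → run G
t=5: ready={A,C,F,G} → run G
t=6: ready={A,C,F,G} → run G
t=7: ready={A,C,F,G} → run G
t=8: ready={A,C,F,G} → run G
t=9: ready={A,C,F,G} → run G
t=10: ready={A,C,F,G} → run G
t=11: ready={A,C,F} → run A
t=12: ready={A,C,F} → run A
t=13: ready={A,C,F} → run A
t=14: ready={C,F} → run F
t=15: ready={C,F} → run F
t=16: ready={C,F} → run F
t=17: ready={C,F} → run F
t=18: ready={C} → run C
t=19: ready={C} → run C
t=20: ready={C} → run C
t=21: ready={C} → run C
t=22: ready={C} → run C
t=23: ready={C} → run C
t=24: ready={C} → run C
t=25: (idle)
t=26: (idle)
t=27: (idle)

running at tick 5 = G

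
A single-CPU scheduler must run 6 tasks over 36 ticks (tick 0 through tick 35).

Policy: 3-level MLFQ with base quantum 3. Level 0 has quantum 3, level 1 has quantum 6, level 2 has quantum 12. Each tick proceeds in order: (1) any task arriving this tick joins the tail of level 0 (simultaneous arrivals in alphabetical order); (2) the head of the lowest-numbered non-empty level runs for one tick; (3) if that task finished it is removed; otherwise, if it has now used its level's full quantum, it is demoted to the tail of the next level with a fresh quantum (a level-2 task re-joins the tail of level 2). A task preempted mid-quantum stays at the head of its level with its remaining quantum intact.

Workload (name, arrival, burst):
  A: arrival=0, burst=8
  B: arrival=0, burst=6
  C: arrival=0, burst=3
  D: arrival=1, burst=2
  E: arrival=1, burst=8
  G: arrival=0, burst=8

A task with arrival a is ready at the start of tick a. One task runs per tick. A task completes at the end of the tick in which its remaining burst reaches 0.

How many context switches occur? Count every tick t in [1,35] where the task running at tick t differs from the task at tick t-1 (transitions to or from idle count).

t=0: L0/L1/L2 = ABCG/-/- → run A
t=1: L0/L1/L2 = ABCGDE/-/- → run A
t=2: L0/L1/L2 = ABCGDE/-/- → run A
t=3: L0/L1/L2 = BCGDE/A/- → run B
t=4: L0/L1/L2 = BCGDE/A/- → run B
t=5: L0/L1/L2 = BCGDE/A/- → run B
t=6: L0/L1/L2 = CGDE/AB/- → run C
t=7: L0/L1/L2 = CGDE/AB/- → run C
t=8: L0/L1/L2 = CGDE/AB/- → run C
t=9: L0/L1/L2 = GDE/AB/- → run G
t=10: L0/L1/L2 = GDE/AB/- → run G
t=11: L0/L1/L2 = GDE/AB/- → run G
t=12: L0/L1/L2 = DE/ABG/- → run D
t=13: L0/L1/L2 = DE/ABG/- → run D
t=14: L0/L1/L2 = E/ABG/- → run E
t=15: L0/L1/L2 = E/ABG/- → run E
t=16: L0/L1/L2 = E/ABG/- → run E
t=17: L0/L1/L2 = -/ABGE/- → run A
t=18: L0/L1/L2 = -/ABGE/- → run A
t=19: L0/L1/L2 = -/ABGE/- → run A
t=20: L0/L1/L2 = -/ABGE/- → run A
t=21: L0/L1/L2 = -/ABGE/- → run A
t=22: L0/L1/L2 = -/BGE/- → run B
t=23: L0/L1/L2 = -/BGE/- → run B
t=24: L0/L1/L2 = -/BGE/- → run B
t=25: L0/L1/L2 = -/GE/- → run G
t=26: L0/L1/L2 = -/GE/- → run G
t=27: L0/L1/L2 = -/GE/- → run G
t=28: L0/L1/L2 = -/GE/- → run G
t=29: L0/L1/L2 = -/GE/- → run G
t=30: L0/L1/L2 = -/E/- → run E
t=31: L0/L1/L2 = -/E/- → run E
t=32: L0/L1/L2 = -/E/- → run E
t=33: L0/L1/L2 = -/E/- → run E
t=34: L0/L1/L2 = -/E/- → run E
t=35: (idle)

context switches = 10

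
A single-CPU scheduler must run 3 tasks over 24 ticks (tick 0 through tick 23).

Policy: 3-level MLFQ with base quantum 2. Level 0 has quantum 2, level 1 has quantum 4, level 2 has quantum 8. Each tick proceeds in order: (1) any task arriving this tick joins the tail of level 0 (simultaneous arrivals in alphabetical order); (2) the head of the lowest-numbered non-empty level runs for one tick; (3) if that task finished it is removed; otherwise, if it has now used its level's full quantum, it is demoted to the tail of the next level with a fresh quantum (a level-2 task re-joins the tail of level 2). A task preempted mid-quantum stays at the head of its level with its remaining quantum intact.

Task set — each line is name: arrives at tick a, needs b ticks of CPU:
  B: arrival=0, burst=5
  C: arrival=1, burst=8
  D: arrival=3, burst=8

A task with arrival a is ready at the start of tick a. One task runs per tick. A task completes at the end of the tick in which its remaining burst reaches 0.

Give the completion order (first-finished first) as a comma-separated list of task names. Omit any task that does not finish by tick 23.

t=0: L0/L1/L2 = B/-/- → run B
t=1: L0/L1/L2 = BC/-/- → run B
t=2: L0/L1/L2 = C/B/- → run C
t=3: L0/L1/L2 = CD/B/- → run C
t=4: L0/L1/L2 = D/BC/- → run D
t=5: L0/L1/L2 = D/BC/- → run D
t=6: L0/L1/L2 = -/BCD/- → run B
t=7: L0/L1/L2 = -/BCD/- → run B
t=8: L0/L1/L2 = -/BCD/- → run B
t=9: L0/L1/L2 = -/CD/- → run C
t=10: L0/L1/L2 = -/CD/- → run C
t=11: L0/L1/L2 = -/CD/- → run C
t=12: L0/L1/L2 = -/CD/- → run C
t=13: L0/L1/L2 = -/D/C → run D
t=14: L0/L1/L2 = -/D/C → run D
t=15: L0/L1/L2 = -/D/C → run D
t=16: L0/L1/L2 = -/D/C → run D
t=17: L0/L1/L2 = -/-/CD → run C
t=18: L0/L1/L2 = -/-/CD → run C
t=19: L0/L1/L2 = -/-/D → run D
t=20: L0/L1/L2 = -/-/D → run D
t=21: (idle)
t=22: (idle)
t=23: (idle)

completion order = B, C, D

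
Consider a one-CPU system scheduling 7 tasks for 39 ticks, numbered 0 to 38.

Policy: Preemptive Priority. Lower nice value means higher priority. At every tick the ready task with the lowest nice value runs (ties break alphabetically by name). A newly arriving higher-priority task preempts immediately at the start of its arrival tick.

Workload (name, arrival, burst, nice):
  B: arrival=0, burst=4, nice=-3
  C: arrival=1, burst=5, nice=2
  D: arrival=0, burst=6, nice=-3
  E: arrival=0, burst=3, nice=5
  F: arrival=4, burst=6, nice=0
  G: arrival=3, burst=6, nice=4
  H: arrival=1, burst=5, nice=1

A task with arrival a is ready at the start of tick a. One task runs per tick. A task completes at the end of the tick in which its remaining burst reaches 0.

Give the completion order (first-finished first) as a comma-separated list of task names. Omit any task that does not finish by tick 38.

completion order = B, D, F, H, C, G, E

t=0: ready={B,D,E} → run B
t=1: ready={B,C,D,E,H} → run B
t=2: ready={B,C,D,E,H} → run B
t=3: ready={B,C,D,E,G,H} → run B
t=4: ready={C,D,E,F,G,H} → run D
t=5: ready={C,D,E,F,G,H} → run D
t=6: ready={C,D,E,F,G,H} → run D
t=7: ready={C,D,E,F,G,H} → run D
t=8: ready={C,D,E,F,G,H} → run D
t=9: ready={C,D,E,F,G,H} → run D
t=10: ready={C,E,F,G,H} → run F
t=11: ready={C,E,F,G,H} → run F
t=12: ready={C,E,F,G,H} → run F
t=13: ready={C,E,F,G,H} → run F
t=14: ready={C,E,F,G,H} → run F
t=15: ready={C,E,F,G,H} → run F
t=16: ready={C,E,G,H} → run H
t=17: ready={C,E,G,H} → run H
t=18: ready={C,E,G,H} → run H
t=19: ready={C,E,G,H} → run H
t=20: ready={C,E,G,H} → run H
t=21: ready={C,E,G} → run C
t=22: ready={C,E,G} → run C
t=23: ready={C,E,G} → run C
t=24: ready={C,E,G} → run C
t=25: ready={C,E,G} → run C
t=26: ready={E,G} → run G
t=27: ready={E,G} → run G
t=28: ready={E,G} → run G
t=29: ready={E,G} → run G
t=30: ready={E,G} → run G
t=31: ready={E,G} → run G
t=32: ready={E} → run E
t=33: ready={E} → run E
t=34: ready={E} → run E
t=35: (idle)
t=36: (idle)
t=37: (idle)
t=38: (idle)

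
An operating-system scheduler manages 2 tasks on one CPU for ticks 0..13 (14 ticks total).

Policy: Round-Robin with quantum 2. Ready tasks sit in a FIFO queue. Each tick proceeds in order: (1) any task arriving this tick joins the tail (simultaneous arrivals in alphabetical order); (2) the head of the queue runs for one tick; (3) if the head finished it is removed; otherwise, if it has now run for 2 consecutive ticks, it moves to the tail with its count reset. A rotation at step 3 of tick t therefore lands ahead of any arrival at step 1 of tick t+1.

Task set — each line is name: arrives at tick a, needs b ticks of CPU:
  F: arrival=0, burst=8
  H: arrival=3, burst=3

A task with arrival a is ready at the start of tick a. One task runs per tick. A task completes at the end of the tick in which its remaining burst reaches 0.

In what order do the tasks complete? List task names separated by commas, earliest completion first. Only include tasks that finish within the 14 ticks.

completion order = H, F

t=0: queue=[F] q_used=0 → run F
t=1: queue=[F] q_used=1 → run F
t=2: queue=[F] q_used=0 → run F
t=3: queue=[F,H] q_used=1 → run F
t=4: queue=[H,F] q_used=0 → run H
t=5: queue=[H,F] q_used=1 → run H
t=6: queue=[F,H] q_used=0 → run F
t=7: queue=[F,H] q_used=1 → run F
t=8: queue=[H,F] q_used=0 → run H
t=9: queue=[F] q_used=0 → run F
t=10: queue=[F] q_used=1 → run F
t=11: (idle)
t=12: (idle)
t=13: (idle)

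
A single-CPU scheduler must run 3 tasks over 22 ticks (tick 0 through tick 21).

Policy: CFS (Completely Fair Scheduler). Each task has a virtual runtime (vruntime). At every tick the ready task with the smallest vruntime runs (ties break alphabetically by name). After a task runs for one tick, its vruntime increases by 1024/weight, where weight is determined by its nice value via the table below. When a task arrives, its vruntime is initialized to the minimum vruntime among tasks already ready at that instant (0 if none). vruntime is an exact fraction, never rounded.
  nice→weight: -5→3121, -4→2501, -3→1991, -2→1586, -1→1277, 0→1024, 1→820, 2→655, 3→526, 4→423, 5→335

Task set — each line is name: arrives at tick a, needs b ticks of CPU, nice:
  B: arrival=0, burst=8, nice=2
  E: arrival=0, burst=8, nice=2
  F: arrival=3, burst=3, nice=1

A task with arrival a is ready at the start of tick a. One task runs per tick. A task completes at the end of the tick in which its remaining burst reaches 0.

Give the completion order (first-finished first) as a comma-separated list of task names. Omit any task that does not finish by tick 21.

completion order = F, B, E

t=0: vr[B=0 E=0] → run B
t=1: vr[B=1024/655 E=0] → run E
t=2: vr[B=1024/655 E=1024/655] → run B
t=3: vr[B=2048/655 E=1024/655 F=1024/655] → run E
t=4: vr[B=2048/655 E=2048/655 F=1024/655] → run F
t=5: vr[B=2048/655 E=2048/655 F=15104/5371] → run F
t=6: vr[B=2048/655 E=2048/655 F=109056/26855] → run B
t=7: vr[B=3072/655 E=2048/655 F=109056/26855] → run E
t=8: vr[B=3072/655 E=3072/655 F=109056/26855] → run F
t=9: vr[B=3072/655 E=3072/655] → run B
t=10: vr[B=4096/655 E=3072/655] → run E
t=11: vr[B=4096/655 E=4096/655] → run B
t=12: vr[B=1024/131 E=4096/655] → run E
t=13: vr[B=1024/131 E=1024/131] → run B
t=14: vr[B=6144/655 E=1024/131] → run E
t=15: vr[B=6144/655 E=6144/655] → run B
t=16: vr[B=7168/655 E=6144/655] → run E
t=17: vr[B=7168/655 E=7168/655] → run B
t=18: vr[E=7168/655] → run E
t=19: (idle)
t=20: (idle)
t=21: (idle)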